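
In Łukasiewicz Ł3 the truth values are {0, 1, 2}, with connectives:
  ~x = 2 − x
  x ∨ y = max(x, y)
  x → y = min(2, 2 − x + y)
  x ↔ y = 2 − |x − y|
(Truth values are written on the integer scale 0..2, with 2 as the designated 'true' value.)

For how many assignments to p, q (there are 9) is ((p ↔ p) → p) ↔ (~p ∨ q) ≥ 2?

p = 0, q = 0 ↦ 0  <
p = 0, q = 1 ↦ 0  <
p = 0, q = 2 ↦ 0  <
p = 1, q = 0 ↦ 2  ≥
p = 1, q = 1 ↦ 2  ≥
p = 1, q = 2 ↦ 1  <
p = 2, q = 0 ↦ 0  <
p = 2, q = 1 ↦ 1  <
p = 2, q = 2 ↦ 2  ≥
So 3 of the 9 assignments meet the threshold.

3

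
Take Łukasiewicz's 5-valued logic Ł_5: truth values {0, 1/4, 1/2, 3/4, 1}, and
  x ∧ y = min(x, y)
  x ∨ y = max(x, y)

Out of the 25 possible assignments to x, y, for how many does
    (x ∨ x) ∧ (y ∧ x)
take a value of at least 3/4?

4

value 1: 1 assignment (counts)
value 3/4: 3 assignments (counts)
value 1/2: 5 assignments
value 1/4: 7 assignments
value 0: 9 assignments
So 4 of the 25 assignments meet the threshold.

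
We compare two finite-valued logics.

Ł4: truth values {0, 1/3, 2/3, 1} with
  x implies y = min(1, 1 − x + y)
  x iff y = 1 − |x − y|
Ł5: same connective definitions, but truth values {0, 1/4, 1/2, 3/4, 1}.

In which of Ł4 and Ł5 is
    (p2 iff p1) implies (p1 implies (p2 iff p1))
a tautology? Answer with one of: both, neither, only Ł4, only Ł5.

both

In Ł4: every assignment gives 1 — tautology.
In Ł5: every assignment gives 1 — tautology.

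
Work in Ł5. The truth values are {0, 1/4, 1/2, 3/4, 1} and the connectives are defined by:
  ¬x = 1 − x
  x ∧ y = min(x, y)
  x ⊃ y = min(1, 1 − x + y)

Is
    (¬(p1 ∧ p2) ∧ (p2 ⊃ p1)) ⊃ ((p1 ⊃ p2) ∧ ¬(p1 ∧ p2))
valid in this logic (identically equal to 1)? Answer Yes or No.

No

Counterexample: take p1 = 1/4, p2 = 0.
p1 ∧ p2 = 1/4 ∧ 0 = 0
¬(p1 ∧ p2) = ¬0 = 1
p2 ⊃ p1 = 0 ⊃ 1/4 = 1
¬(p1 ∧ p2) ∧ (p2 ⊃ p1) = 1 ∧ 1 = 1
p1 ⊃ p2 = 1/4 ⊃ 0 = 3/4
p1 ∧ p2 = 1/4 ∧ 0 = 0
¬(p1 ∧ p2) = ¬0 = 1
(p1 ⊃ p2) ∧ ¬(p1 ∧ p2) = 3/4 ∧ 1 = 3/4
(¬(p1 ∧ p2) ∧ (p2 ⊃ p1)) ⊃ ((p1 ⊃ p2) ∧ ¬(p1 ∧ p2)) = 1 ⊃ 3/4 = 3/4
This gives 3/4 ≠ 1.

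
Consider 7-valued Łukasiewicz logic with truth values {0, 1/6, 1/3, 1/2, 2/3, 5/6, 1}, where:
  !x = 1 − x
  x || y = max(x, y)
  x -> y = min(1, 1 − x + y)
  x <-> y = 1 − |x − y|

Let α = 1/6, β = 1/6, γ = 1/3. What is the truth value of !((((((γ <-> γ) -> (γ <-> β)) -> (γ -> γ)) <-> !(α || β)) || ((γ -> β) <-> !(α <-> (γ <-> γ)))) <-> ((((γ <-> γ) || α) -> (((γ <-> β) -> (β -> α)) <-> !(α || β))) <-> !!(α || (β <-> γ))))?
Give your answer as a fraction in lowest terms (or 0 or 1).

0

γ <-> γ = 1/3 <-> 1/3 = 1
γ <-> β = 1/3 <-> 1/6 = 5/6
(γ <-> γ) -> (γ <-> β) = 1 -> 5/6 = 5/6
γ -> γ = 1/3 -> 1/3 = 1
((γ <-> γ) -> (γ <-> β)) -> (γ -> γ) = 5/6 -> 1 = 1
α || β = 1/6 || 1/6 = 1/6
!(α || β) = !1/6 = 5/6
(((γ <-> γ) -> (γ <-> β)) -> (γ -> γ)) <-> !(α || β) = 1 <-> 5/6 = 5/6
γ -> β = 1/3 -> 1/6 = 5/6
γ <-> γ = 1/3 <-> 1/3 = 1
α <-> (γ <-> γ) = 1/6 <-> 1 = 1/6
!(α <-> (γ <-> γ)) = !1/6 = 5/6
(γ -> β) <-> !(α <-> (γ <-> γ)) = 5/6 <-> 5/6 = 1
((((γ <-> γ) -> (γ <-> β)) -> (γ -> γ)) <-> !(α || β)) || ((γ -> β) <-> !(α <-> (γ <-> γ))) = 5/6 || 1 = 1
γ <-> γ = 1/3 <-> 1/3 = 1
(γ <-> γ) || α = 1 || 1/6 = 1
γ <-> β = 1/3 <-> 1/6 = 5/6
β -> α = 1/6 -> 1/6 = 1
(γ <-> β) -> (β -> α) = 5/6 -> 1 = 1
α || β = 1/6 || 1/6 = 1/6
!(α || β) = !1/6 = 5/6
((γ <-> β) -> (β -> α)) <-> !(α || β) = 1 <-> 5/6 = 5/6
((γ <-> γ) || α) -> (((γ <-> β) -> (β -> α)) <-> !(α || β)) = 1 -> 5/6 = 5/6
β <-> γ = 1/6 <-> 1/3 = 5/6
α || (β <-> γ) = 1/6 || 5/6 = 5/6
!(α || (β <-> γ)) = !5/6 = 1/6
!!(α || (β <-> γ)) = !1/6 = 5/6
(((γ <-> γ) || α) -> (((γ <-> β) -> (β -> α)) <-> !(α || β))) <-> !!(α || (β <-> γ)) = 5/6 <-> 5/6 = 1
(((((γ <-> γ) -> (γ <-> β)) -> (γ -> γ)) <-> !(α || β)) || ((γ -> β) <-> !(α <-> (γ <-> γ)))) <-> ((((γ <-> γ) || α) -> (((γ <-> β) -> (β -> α)) <-> !(α || β))) <-> !!(α || (β <-> γ))) = 1 <-> 1 = 1
!((((((γ <-> γ) -> (γ <-> β)) -> (γ -> γ)) <-> !(α || β)) || ((γ -> β) <-> !(α <-> (γ <-> γ)))) <-> ((((γ <-> γ) || α) -> (((γ <-> β) -> (β -> α)) <-> !(α || β))) <-> !!(α || (β <-> γ)))) = !1 = 0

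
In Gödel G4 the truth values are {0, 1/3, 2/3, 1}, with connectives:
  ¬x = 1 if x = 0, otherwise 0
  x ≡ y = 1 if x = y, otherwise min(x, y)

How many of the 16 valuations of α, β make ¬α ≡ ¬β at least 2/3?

α = 0, β = 0 ↦ 1  ≥
α = 0, β = 1/3 ↦ 0  <
α = 0, β = 2/3 ↦ 0  <
α = 0, β = 1 ↦ 0  <
α = 1/3, β = 0 ↦ 0  <
α = 1/3, β = 1/3 ↦ 1  ≥
α = 1/3, β = 2/3 ↦ 1  ≥
α = 1/3, β = 1 ↦ 1  ≥
α = 2/3, β = 0 ↦ 0  <
α = 2/3, β = 1/3 ↦ 1  ≥
α = 2/3, β = 2/3 ↦ 1  ≥
α = 2/3, β = 1 ↦ 1  ≥
α = 1, β = 0 ↦ 0  <
α = 1, β = 1/3 ↦ 1  ≥
α = 1, β = 2/3 ↦ 1  ≥
α = 1, β = 1 ↦ 1  ≥
So 10 of the 16 assignments meet the threshold.

10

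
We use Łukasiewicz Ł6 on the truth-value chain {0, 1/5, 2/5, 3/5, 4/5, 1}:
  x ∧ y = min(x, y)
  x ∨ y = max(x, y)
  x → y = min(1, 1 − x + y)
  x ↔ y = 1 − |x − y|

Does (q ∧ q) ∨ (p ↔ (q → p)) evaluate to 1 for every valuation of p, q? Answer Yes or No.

Counterexample: take p = 0, q = 0.
q ∧ q = 0 ∧ 0 = 0
q → p = 0 → 0 = 1
p ↔ (q → p) = 0 ↔ 1 = 0
(q ∧ q) ∨ (p ↔ (q → p)) = 0 ∨ 0 = 0
This gives 0 ≠ 1.

No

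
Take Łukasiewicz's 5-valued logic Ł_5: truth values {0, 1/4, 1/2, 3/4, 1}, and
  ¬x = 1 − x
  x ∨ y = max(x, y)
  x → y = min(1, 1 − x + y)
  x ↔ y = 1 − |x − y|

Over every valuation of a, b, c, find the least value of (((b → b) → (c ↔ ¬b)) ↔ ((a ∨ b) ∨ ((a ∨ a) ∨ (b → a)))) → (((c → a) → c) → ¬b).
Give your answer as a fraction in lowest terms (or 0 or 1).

1/4

Take a = 0, b = 3/4, c = 1/2:
b → b = 3/4 → 3/4 = 1
¬b = ¬3/4 = 1/4
c ↔ ¬b = 1/2 ↔ 1/4 = 3/4
(b → b) → (c ↔ ¬b) = 1 → 3/4 = 3/4
a ∨ b = 0 ∨ 3/4 = 3/4
a ∨ a = 0 ∨ 0 = 0
b → a = 3/4 → 0 = 1/4
(a ∨ a) ∨ (b → a) = 0 ∨ 1/4 = 1/4
(a ∨ b) ∨ ((a ∨ a) ∨ (b → a)) = 3/4 ∨ 1/4 = 3/4
((b → b) → (c ↔ ¬b)) ↔ ((a ∨ b) ∨ ((a ∨ a) ∨ (b → a))) = 3/4 ↔ 3/4 = 1
c → a = 1/2 → 0 = 1/2
(c → a) → c = 1/2 → 1/2 = 1
¬b = ¬3/4 = 1/4
((c → a) → c) → ¬b = 1 → 1/4 = 1/4
(((b → b) → (c ↔ ¬b)) ↔ ((a ∨ b) ∨ ((a ∨ a) ∨ (b → a)))) → (((c → a) → c) → ¬b) = 1 → 1/4 = 1/4
No assignment yields a value below 1/4, so this is the minimum.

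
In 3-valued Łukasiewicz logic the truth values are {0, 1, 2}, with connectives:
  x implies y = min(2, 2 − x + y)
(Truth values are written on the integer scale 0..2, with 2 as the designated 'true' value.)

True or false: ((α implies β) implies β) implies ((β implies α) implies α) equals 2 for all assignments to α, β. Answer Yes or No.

α = 0, β = 0 ↦ 2
α = 0, β = 1 ↦ 2
α = 0, β = 2 ↦ 2
α = 1, β = 0 ↦ 2
α = 1, β = 1 ↦ 2
α = 1, β = 2 ↦ 2
α = 2, β = 0 ↦ 2
α = 2, β = 1 ↦ 2
α = 2, β = 2 ↦ 2
Every assignment gives a value ≥ 2.

Yes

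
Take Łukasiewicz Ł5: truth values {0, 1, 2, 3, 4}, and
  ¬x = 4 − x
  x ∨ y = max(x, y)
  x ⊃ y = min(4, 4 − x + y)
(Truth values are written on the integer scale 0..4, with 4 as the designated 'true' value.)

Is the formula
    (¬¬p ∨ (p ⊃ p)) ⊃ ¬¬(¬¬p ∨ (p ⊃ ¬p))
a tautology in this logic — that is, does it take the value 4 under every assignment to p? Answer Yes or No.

Counterexample: take p = 3.
¬p = ¬3 = 1
¬¬p = ¬1 = 3
p ⊃ p = 3 ⊃ 3 = 4
¬¬p ∨ (p ⊃ p) = 3 ∨ 4 = 4
¬p = ¬3 = 1
¬¬p = ¬1 = 3
¬p = ¬3 = 1
p ⊃ ¬p = 3 ⊃ 1 = 2
¬¬p ∨ (p ⊃ ¬p) = 3 ∨ 2 = 3
¬(¬¬p ∨ (p ⊃ ¬p)) = ¬3 = 1
¬¬(¬¬p ∨ (p ⊃ ¬p)) = ¬1 = 3
(¬¬p ∨ (p ⊃ p)) ⊃ ¬¬(¬¬p ∨ (p ⊃ ¬p)) = 4 ⊃ 3 = 3
This gives 3 ≠ 4.

No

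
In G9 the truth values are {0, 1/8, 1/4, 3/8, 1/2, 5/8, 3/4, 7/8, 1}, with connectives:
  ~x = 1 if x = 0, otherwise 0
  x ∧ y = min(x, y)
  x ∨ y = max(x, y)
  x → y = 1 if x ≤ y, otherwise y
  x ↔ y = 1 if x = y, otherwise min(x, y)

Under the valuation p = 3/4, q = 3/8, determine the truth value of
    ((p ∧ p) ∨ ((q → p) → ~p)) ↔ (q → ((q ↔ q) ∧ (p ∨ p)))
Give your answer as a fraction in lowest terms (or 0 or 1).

3/4

p ∧ p = 3/4 ∧ 3/4 = 3/4
q → p = 3/8 → 3/4 = 1
~p = ~3/4 = 0
(q → p) → ~p = 1 → 0 = 0
(p ∧ p) ∨ ((q → p) → ~p) = 3/4 ∨ 0 = 3/4
q ↔ q = 3/8 ↔ 3/8 = 1
p ∨ p = 3/4 ∨ 3/4 = 3/4
(q ↔ q) ∧ (p ∨ p) = 1 ∧ 3/4 = 3/4
q → ((q ↔ q) ∧ (p ∨ p)) = 3/8 → 3/4 = 1
((p ∧ p) ∨ ((q → p) → ~p)) ↔ (q → ((q ↔ q) ∧ (p ∨ p))) = 3/4 ↔ 1 = 3/4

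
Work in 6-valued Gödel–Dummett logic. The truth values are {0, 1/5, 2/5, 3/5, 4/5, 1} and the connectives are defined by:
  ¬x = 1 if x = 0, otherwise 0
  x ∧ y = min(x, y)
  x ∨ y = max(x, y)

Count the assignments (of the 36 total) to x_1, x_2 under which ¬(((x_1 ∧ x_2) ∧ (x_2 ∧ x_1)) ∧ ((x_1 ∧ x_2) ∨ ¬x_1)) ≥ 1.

11

value 1: 11 assignments (counts)
value 0: 25 assignments
So 11 of the 36 assignments meet the threshold.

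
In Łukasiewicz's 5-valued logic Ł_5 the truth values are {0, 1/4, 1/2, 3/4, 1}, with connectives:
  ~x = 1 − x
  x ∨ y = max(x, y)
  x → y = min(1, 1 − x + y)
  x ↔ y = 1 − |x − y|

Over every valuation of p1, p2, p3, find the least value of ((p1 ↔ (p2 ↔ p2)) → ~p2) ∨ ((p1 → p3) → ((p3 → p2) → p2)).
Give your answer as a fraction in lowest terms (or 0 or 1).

Take p1 = 1/2, p2 = 3/4, p3 = 1/2:
p2 ↔ p2 = 3/4 ↔ 3/4 = 1
p1 ↔ (p2 ↔ p2) = 1/2 ↔ 1 = 1/2
~p2 = ~3/4 = 1/4
(p1 ↔ (p2 ↔ p2)) → ~p2 = 1/2 → 1/4 = 3/4
p1 → p3 = 1/2 → 1/2 = 1
p3 → p2 = 1/2 → 3/4 = 1
(p3 → p2) → p2 = 1 → 3/4 = 3/4
(p1 → p3) → ((p3 → p2) → p2) = 1 → 3/4 = 3/4
((p1 ↔ (p2 ↔ p2)) → ~p2) ∨ ((p1 → p3) → ((p3 → p2) → p2)) = 3/4 ∨ 3/4 = 3/4
No assignment yields a value below 3/4, so this is the minimum.

3/4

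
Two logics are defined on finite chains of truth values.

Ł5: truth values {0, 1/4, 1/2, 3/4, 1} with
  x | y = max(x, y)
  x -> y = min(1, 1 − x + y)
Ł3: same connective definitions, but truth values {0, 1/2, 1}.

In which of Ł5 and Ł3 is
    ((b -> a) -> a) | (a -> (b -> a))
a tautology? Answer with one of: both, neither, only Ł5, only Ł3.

both

In Ł5: every assignment gives 1 — tautology.
In Ł3: every assignment gives 1 — tautology.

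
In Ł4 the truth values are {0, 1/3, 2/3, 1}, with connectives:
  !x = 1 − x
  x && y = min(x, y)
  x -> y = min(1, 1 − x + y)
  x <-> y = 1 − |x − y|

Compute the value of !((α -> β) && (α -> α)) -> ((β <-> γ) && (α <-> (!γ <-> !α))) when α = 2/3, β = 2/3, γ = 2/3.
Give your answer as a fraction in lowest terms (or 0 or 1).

1

α -> β = 2/3 -> 2/3 = 1
α -> α = 2/3 -> 2/3 = 1
(α -> β) && (α -> α) = 1 && 1 = 1
!((α -> β) && (α -> α)) = !1 = 0
β <-> γ = 2/3 <-> 2/3 = 1
!γ = !2/3 = 1/3
!α = !2/3 = 1/3
!γ <-> !α = 1/3 <-> 1/3 = 1
α <-> (!γ <-> !α) = 2/3 <-> 1 = 2/3
(β <-> γ) && (α <-> (!γ <-> !α)) = 1 && 2/3 = 2/3
!((α -> β) && (α -> α)) -> ((β <-> γ) && (α <-> (!γ <-> !α))) = 0 -> 2/3 = 1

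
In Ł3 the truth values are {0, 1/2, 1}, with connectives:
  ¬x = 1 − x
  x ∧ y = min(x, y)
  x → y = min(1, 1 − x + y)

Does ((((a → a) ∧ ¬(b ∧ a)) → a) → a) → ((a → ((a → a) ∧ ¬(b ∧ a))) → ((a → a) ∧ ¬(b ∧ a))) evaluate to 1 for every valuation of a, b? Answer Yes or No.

a = 0, b = 0 ↦ 1
a = 0, b = 1/2 ↦ 1
a = 0, b = 1 ↦ 1
a = 1/2, b = 0 ↦ 1
a = 1/2, b = 1/2 ↦ 1
a = 1/2, b = 1 ↦ 1
a = 1, b = 0 ↦ 1
a = 1, b = 1/2 ↦ 1
a = 1, b = 1 ↦ 1
Every assignment gives a value ≥ 1.

Yes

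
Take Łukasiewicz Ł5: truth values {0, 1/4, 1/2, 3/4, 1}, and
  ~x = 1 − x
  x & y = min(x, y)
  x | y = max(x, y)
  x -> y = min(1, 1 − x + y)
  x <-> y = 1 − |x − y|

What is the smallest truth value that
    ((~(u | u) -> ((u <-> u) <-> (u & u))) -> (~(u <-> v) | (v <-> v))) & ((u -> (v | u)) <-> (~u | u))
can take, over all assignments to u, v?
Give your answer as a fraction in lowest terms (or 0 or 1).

1/2

Take u = 1/2, v = 0:
u | u = 1/2 | 1/2 = 1/2
~(u | u) = ~1/2 = 1/2
u <-> u = 1/2 <-> 1/2 = 1
u & u = 1/2 & 1/2 = 1/2
(u <-> u) <-> (u & u) = 1 <-> 1/2 = 1/2
~(u | u) -> ((u <-> u) <-> (u & u)) = 1/2 -> 1/2 = 1
u <-> v = 1/2 <-> 0 = 1/2
~(u <-> v) = ~1/2 = 1/2
v <-> v = 0 <-> 0 = 1
~(u <-> v) | (v <-> v) = 1/2 | 1 = 1
(~(u | u) -> ((u <-> u) <-> (u & u))) -> (~(u <-> v) | (v <-> v)) = 1 -> 1 = 1
v | u = 0 | 1/2 = 1/2
u -> (v | u) = 1/2 -> 1/2 = 1
~u = ~1/2 = 1/2
~u | u = 1/2 | 1/2 = 1/2
(u -> (v | u)) <-> (~u | u) = 1 <-> 1/2 = 1/2
((~(u | u) -> ((u <-> u) <-> (u & u))) -> (~(u <-> v) | (v <-> v))) & ((u -> (v | u)) <-> (~u | u)) = 1 & 1/2 = 1/2
No assignment yields a value below 1/2, so this is the minimum.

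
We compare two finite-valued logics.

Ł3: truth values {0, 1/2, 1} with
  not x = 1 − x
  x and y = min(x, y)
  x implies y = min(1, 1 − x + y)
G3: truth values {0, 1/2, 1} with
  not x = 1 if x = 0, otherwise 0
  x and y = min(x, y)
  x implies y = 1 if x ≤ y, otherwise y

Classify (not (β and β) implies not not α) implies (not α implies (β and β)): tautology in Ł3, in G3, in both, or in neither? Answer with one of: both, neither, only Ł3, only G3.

In Ł3: every assignment gives 1 — tautology.
In G3: at α = 0, β = 1/2 the value is 1/2 — not a tautology.

only Ł3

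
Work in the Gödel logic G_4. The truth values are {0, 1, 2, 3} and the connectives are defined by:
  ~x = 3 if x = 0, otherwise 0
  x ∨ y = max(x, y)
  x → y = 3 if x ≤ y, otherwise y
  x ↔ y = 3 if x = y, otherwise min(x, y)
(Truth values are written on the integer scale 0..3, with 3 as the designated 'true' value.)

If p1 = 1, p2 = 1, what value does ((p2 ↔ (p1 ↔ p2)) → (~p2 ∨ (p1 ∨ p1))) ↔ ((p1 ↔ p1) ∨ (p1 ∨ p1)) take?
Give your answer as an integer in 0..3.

3

p1 ↔ p2 = 1 ↔ 1 = 3
p2 ↔ (p1 ↔ p2) = 1 ↔ 3 = 1
~p2 = ~1 = 0
p1 ∨ p1 = 1 ∨ 1 = 1
~p2 ∨ (p1 ∨ p1) = 0 ∨ 1 = 1
(p2 ↔ (p1 ↔ p2)) → (~p2 ∨ (p1 ∨ p1)) = 1 → 1 = 3
p1 ↔ p1 = 1 ↔ 1 = 3
p1 ∨ p1 = 1 ∨ 1 = 1
(p1 ↔ p1) ∨ (p1 ∨ p1) = 3 ∨ 1 = 3
((p2 ↔ (p1 ↔ p2)) → (~p2 ∨ (p1 ∨ p1))) ↔ ((p1 ↔ p1) ∨ (p1 ∨ p1)) = 3 ↔ 3 = 3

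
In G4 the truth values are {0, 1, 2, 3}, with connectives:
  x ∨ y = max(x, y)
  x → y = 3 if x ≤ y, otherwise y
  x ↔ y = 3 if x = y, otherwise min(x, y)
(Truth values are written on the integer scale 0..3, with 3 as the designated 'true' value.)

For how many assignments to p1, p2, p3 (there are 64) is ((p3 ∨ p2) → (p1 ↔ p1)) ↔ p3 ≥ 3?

value 3: 16 assignments (counts)
value 2: 16 assignments
value 1: 16 assignments
value 0: 16 assignments
So 16 of the 64 assignments meet the threshold.

16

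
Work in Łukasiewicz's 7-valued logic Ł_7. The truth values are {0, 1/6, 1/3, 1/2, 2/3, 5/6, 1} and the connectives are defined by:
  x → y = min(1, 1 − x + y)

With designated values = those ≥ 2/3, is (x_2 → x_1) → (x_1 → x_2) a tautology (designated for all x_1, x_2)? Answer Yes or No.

Counterexample: take x_1 = 1/2, x_2 = 0.
x_2 → x_1 = 0 → 1/2 = 1
x_1 → x_2 = 1/2 → 0 = 1/2
(x_2 → x_1) → (x_1 → x_2) = 1 → 1/2 = 1/2
This gives 1/2, which is below 2/3.

No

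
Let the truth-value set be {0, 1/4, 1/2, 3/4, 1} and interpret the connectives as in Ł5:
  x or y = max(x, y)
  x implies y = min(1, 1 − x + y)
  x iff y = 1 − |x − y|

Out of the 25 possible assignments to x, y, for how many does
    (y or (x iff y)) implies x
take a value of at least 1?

value 1: 9 assignments (counts)
value 3/4: 4 assignments
value 1/2: 6 assignments
value 1/4: 4 assignments
value 0: 2 assignments
So 9 of the 25 assignments meet the threshold.

9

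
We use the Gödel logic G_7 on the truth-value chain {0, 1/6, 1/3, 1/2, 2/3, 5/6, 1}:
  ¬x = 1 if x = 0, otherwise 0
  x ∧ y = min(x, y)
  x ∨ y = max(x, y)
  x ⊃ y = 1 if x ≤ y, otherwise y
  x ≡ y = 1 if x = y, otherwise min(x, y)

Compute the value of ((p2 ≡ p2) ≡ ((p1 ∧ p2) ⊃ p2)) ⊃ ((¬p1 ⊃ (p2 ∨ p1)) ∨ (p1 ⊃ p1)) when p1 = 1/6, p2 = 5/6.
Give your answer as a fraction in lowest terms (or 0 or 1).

p2 ≡ p2 = 5/6 ≡ 5/6 = 1
p1 ∧ p2 = 1/6 ∧ 5/6 = 1/6
(p1 ∧ p2) ⊃ p2 = 1/6 ⊃ 5/6 = 1
(p2 ≡ p2) ≡ ((p1 ∧ p2) ⊃ p2) = 1 ≡ 1 = 1
¬p1 = ¬1/6 = 0
p2 ∨ p1 = 5/6 ∨ 1/6 = 5/6
¬p1 ⊃ (p2 ∨ p1) = 0 ⊃ 5/6 = 1
p1 ⊃ p1 = 1/6 ⊃ 1/6 = 1
(¬p1 ⊃ (p2 ∨ p1)) ∨ (p1 ⊃ p1) = 1 ∨ 1 = 1
((p2 ≡ p2) ≡ ((p1 ∧ p2) ⊃ p2)) ⊃ ((¬p1 ⊃ (p2 ∨ p1)) ∨ (p1 ⊃ p1)) = 1 ⊃ 1 = 1

1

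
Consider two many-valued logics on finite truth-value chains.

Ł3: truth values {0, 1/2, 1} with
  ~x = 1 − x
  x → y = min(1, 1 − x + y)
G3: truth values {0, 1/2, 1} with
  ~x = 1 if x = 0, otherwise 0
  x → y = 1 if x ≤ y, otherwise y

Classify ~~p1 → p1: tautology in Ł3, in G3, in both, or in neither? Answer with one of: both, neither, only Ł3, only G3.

In Ł3: every assignment gives 1 — tautology.
In G3: at p1 = 1/2 the value is 1/2 — not a tautology.

only Ł3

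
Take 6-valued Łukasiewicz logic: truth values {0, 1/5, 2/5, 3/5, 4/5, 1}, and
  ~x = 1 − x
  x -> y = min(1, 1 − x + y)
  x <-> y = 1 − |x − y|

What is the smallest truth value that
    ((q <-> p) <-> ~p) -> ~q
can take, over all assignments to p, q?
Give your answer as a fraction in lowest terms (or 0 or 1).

Take p = 2/5, q = 4/5:
q <-> p = 4/5 <-> 2/5 = 3/5
~p = ~2/5 = 3/5
(q <-> p) <-> ~p = 3/5 <-> 3/5 = 1
~q = ~4/5 = 1/5
((q <-> p) <-> ~p) -> ~q = 1 -> 1/5 = 1/5
No assignment yields a value below 1/5, so this is the minimum.

1/5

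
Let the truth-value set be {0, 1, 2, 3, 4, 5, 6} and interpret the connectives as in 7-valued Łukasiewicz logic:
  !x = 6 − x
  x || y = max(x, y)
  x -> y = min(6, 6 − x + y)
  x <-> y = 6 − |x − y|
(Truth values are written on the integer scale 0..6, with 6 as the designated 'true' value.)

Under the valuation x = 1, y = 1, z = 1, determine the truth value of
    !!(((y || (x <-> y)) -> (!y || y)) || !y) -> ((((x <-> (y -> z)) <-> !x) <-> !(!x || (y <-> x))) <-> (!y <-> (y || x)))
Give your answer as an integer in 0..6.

5

x <-> y = 1 <-> 1 = 6
y || (x <-> y) = 1 || 6 = 6
!y = !1 = 5
!y || y = 5 || 1 = 5
(y || (x <-> y)) -> (!y || y) = 6 -> 5 = 5
!y = !1 = 5
((y || (x <-> y)) -> (!y || y)) || !y = 5 || 5 = 5
!(((y || (x <-> y)) -> (!y || y)) || !y) = !5 = 1
!!(((y || (x <-> y)) -> (!y || y)) || !y) = !1 = 5
y -> z = 1 -> 1 = 6
x <-> (y -> z) = 1 <-> 6 = 1
!x = !1 = 5
(x <-> (y -> z)) <-> !x = 1 <-> 5 = 2
!x = !1 = 5
y <-> x = 1 <-> 1 = 6
!x || (y <-> x) = 5 || 6 = 6
!(!x || (y <-> x)) = !6 = 0
((x <-> (y -> z)) <-> !x) <-> !(!x || (y <-> x)) = 2 <-> 0 = 4
!y = !1 = 5
y || x = 1 || 1 = 1
!y <-> (y || x) = 5 <-> 1 = 2
(((x <-> (y -> z)) <-> !x) <-> !(!x || (y <-> x))) <-> (!y <-> (y || x)) = 4 <-> 2 = 4
!!(((y || (x <-> y)) -> (!y || y)) || !y) -> ((((x <-> (y -> z)) <-> !x) <-> !(!x || (y <-> x))) <-> (!y <-> (y || x))) = 5 -> 4 = 5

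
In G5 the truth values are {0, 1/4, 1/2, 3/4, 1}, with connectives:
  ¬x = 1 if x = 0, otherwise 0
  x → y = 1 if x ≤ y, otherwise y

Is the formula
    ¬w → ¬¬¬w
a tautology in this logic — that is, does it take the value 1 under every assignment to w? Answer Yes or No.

Yes

w = 0 ↦ 1
w = 1/4 ↦ 1
w = 1/2 ↦ 1
w = 3/4 ↦ 1
w = 1 ↦ 1
Every assignment gives a value ≥ 1.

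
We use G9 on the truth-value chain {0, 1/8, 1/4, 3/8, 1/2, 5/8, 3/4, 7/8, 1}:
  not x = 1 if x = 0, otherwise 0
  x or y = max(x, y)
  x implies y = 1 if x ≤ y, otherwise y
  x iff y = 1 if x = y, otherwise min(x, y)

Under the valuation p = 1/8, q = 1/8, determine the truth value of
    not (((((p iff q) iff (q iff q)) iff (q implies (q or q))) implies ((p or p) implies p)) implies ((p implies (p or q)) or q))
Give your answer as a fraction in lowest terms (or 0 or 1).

p iff q = 1/8 iff 1/8 = 1
q iff q = 1/8 iff 1/8 = 1
(p iff q) iff (q iff q) = 1 iff 1 = 1
q or q = 1/8 or 1/8 = 1/8
q implies (q or q) = 1/8 implies 1/8 = 1
((p iff q) iff (q iff q)) iff (q implies (q or q)) = 1 iff 1 = 1
p or p = 1/8 or 1/8 = 1/8
(p or p) implies p = 1/8 implies 1/8 = 1
(((p iff q) iff (q iff q)) iff (q implies (q or q))) implies ((p or p) implies p) = 1 implies 1 = 1
p or q = 1/8 or 1/8 = 1/8
p implies (p or q) = 1/8 implies 1/8 = 1
(p implies (p or q)) or q = 1 or 1/8 = 1
((((p iff q) iff (q iff q)) iff (q implies (q or q))) implies ((p or p) implies p)) implies ((p implies (p or q)) or q) = 1 implies 1 = 1
not (((((p iff q) iff (q iff q)) iff (q implies (q or q))) implies ((p or p) implies p)) implies ((p implies (p or q)) or q)) = not 1 = 0

0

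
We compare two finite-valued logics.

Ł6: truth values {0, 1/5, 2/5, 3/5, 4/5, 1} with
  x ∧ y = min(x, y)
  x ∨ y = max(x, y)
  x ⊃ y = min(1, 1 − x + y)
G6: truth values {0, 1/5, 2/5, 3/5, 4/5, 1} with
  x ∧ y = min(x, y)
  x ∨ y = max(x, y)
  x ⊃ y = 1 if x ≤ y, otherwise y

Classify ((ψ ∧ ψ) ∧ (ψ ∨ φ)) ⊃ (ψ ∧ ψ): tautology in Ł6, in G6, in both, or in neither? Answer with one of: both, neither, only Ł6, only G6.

In Ł6: every assignment gives 1 — tautology.
In G6: every assignment gives 1 — tautology.

both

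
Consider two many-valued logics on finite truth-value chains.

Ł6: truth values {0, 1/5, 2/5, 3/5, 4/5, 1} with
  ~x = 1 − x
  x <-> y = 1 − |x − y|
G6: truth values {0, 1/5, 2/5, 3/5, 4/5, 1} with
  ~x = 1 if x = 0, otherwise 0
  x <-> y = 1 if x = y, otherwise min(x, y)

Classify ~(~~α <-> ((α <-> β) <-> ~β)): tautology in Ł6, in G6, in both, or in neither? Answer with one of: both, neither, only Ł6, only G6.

only G6

In Ł6: at α = 1/5, β = 0 the value is 3/5 — not a tautology.
In G6: every assignment gives 1 — tautology.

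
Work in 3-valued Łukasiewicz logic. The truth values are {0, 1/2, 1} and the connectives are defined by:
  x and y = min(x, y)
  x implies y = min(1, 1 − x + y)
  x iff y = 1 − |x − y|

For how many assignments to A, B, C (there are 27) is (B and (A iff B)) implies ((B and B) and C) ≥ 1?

value 1: 21 assignments (counts)
value 1/2: 5 assignments
value 0: 1 assignment
So 21 of the 27 assignments meet the threshold.

21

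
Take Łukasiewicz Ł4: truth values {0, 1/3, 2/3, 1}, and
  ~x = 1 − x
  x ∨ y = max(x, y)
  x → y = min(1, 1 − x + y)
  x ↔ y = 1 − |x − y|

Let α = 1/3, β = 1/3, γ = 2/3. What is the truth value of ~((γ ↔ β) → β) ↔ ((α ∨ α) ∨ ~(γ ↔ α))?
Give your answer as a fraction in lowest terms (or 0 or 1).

γ ↔ β = 2/3 ↔ 1/3 = 2/3
(γ ↔ β) → β = 2/3 → 1/3 = 2/3
~((γ ↔ β) → β) = ~2/3 = 1/3
α ∨ α = 1/3 ∨ 1/3 = 1/3
γ ↔ α = 2/3 ↔ 1/3 = 2/3
~(γ ↔ α) = ~2/3 = 1/3
(α ∨ α) ∨ ~(γ ↔ α) = 1/3 ∨ 1/3 = 1/3
~((γ ↔ β) → β) ↔ ((α ∨ α) ∨ ~(γ ↔ α)) = 1/3 ↔ 1/3 = 1

1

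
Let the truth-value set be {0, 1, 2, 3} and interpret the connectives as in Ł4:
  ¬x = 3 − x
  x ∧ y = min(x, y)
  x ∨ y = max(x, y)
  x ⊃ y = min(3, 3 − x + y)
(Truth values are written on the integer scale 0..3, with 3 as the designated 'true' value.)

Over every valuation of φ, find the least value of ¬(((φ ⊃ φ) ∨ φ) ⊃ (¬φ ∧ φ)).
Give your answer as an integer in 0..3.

2

Take φ = 1:
φ ⊃ φ = 1 ⊃ 1 = 3
(φ ⊃ φ) ∨ φ = 3 ∨ 1 = 3
¬φ = ¬1 = 2
¬φ ∧ φ = 2 ∧ 1 = 1
((φ ⊃ φ) ∨ φ) ⊃ (¬φ ∧ φ) = 3 ⊃ 1 = 1
¬(((φ ⊃ φ) ∨ φ) ⊃ (¬φ ∧ φ)) = ¬1 = 2
No assignment yields a value below 2, so this is the minimum.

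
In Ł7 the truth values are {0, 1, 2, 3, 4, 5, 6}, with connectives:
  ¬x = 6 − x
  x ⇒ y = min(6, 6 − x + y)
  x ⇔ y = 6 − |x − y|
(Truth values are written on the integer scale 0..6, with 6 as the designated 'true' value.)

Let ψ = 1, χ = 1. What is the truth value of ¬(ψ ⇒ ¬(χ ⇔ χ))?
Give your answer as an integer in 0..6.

1

χ ⇔ χ = 1 ⇔ 1 = 6
¬(χ ⇔ χ) = ¬6 = 0
ψ ⇒ ¬(χ ⇔ χ) = 1 ⇒ 0 = 5
¬(ψ ⇒ ¬(χ ⇔ χ)) = ¬5 = 1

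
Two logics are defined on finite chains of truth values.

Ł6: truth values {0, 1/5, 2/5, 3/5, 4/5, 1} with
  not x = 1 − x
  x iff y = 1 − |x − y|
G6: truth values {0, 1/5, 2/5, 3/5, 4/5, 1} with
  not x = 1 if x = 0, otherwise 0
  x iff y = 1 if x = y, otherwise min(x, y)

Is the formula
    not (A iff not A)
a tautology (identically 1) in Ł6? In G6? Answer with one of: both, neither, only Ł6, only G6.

only G6

In Ł6: at A = 1/5 the value is 3/5 — not a tautology.
In G6: every assignment gives 1 — tautology.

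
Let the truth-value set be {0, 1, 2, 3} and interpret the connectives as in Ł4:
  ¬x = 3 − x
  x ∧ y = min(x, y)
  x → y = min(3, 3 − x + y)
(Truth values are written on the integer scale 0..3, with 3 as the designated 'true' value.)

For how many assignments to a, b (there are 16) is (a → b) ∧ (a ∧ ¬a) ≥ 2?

0

a = 0, b = 0 ↦ 0  <
a = 0, b = 1 ↦ 0  <
a = 0, b = 2 ↦ 0  <
a = 0, b = 3 ↦ 0  <
a = 1, b = 0 ↦ 1  <
a = 1, b = 1 ↦ 1  <
a = 1, b = 2 ↦ 1  <
a = 1, b = 3 ↦ 1  <
a = 2, b = 0 ↦ 1  <
a = 2, b = 1 ↦ 1  <
a = 2, b = 2 ↦ 1  <
a = 2, b = 3 ↦ 1  <
a = 3, b = 0 ↦ 0  <
a = 3, b = 1 ↦ 0  <
a = 3, b = 2 ↦ 0  <
a = 3, b = 3 ↦ 0  <
So 0 of the 16 assignments meet the threshold.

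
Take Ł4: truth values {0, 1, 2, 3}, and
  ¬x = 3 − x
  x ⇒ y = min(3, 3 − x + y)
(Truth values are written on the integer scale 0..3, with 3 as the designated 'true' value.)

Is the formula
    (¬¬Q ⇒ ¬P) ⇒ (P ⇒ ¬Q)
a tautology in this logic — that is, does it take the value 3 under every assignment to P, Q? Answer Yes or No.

Yes

P = 0, Q = 0 ↦ 3
P = 0, Q = 1 ↦ 3
P = 0, Q = 2 ↦ 3
P = 0, Q = 3 ↦ 3
P = 1, Q = 0 ↦ 3
P = 1, Q = 1 ↦ 3
P = 1, Q = 2 ↦ 3
P = 1, Q = 3 ↦ 3
P = 2, Q = 0 ↦ 3
P = 2, Q = 1 ↦ 3
P = 2, Q = 2 ↦ 3
P = 2, Q = 3 ↦ 3
P = 3, Q = 0 ↦ 3
P = 3, Q = 1 ↦ 3
P = 3, Q = 2 ↦ 3
P = 3, Q = 3 ↦ 3
Every assignment gives a value ≥ 3.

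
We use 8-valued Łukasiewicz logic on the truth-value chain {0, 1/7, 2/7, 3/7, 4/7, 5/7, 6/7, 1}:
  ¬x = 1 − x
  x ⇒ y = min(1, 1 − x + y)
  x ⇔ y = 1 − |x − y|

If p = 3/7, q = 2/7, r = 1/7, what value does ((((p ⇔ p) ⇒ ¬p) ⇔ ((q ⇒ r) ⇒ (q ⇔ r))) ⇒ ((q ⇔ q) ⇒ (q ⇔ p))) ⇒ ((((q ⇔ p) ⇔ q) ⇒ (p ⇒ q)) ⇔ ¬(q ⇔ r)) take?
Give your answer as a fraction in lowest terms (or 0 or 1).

1/7

p ⇔ p = 3/7 ⇔ 3/7 = 1
¬p = ¬3/7 = 4/7
(p ⇔ p) ⇒ ¬p = 1 ⇒ 4/7 = 4/7
q ⇒ r = 2/7 ⇒ 1/7 = 6/7
q ⇔ r = 2/7 ⇔ 1/7 = 6/7
(q ⇒ r) ⇒ (q ⇔ r) = 6/7 ⇒ 6/7 = 1
((p ⇔ p) ⇒ ¬p) ⇔ ((q ⇒ r) ⇒ (q ⇔ r)) = 4/7 ⇔ 1 = 4/7
q ⇔ q = 2/7 ⇔ 2/7 = 1
q ⇔ p = 2/7 ⇔ 3/7 = 6/7
(q ⇔ q) ⇒ (q ⇔ p) = 1 ⇒ 6/7 = 6/7
(((p ⇔ p) ⇒ ¬p) ⇔ ((q ⇒ r) ⇒ (q ⇔ r))) ⇒ ((q ⇔ q) ⇒ (q ⇔ p)) = 4/7 ⇒ 6/7 = 1
q ⇔ p = 2/7 ⇔ 3/7 = 6/7
(q ⇔ p) ⇔ q = 6/7 ⇔ 2/7 = 3/7
p ⇒ q = 3/7 ⇒ 2/7 = 6/7
((q ⇔ p) ⇔ q) ⇒ (p ⇒ q) = 3/7 ⇒ 6/7 = 1
q ⇔ r = 2/7 ⇔ 1/7 = 6/7
¬(q ⇔ r) = ¬6/7 = 1/7
(((q ⇔ p) ⇔ q) ⇒ (p ⇒ q)) ⇔ ¬(q ⇔ r) = 1 ⇔ 1/7 = 1/7
((((p ⇔ p) ⇒ ¬p) ⇔ ((q ⇒ r) ⇒ (q ⇔ r))) ⇒ ((q ⇔ q) ⇒ (q ⇔ p))) ⇒ ((((q ⇔ p) ⇔ q) ⇒ (p ⇒ q)) ⇔ ¬(q ⇔ r)) = 1 ⇒ 1/7 = 1/7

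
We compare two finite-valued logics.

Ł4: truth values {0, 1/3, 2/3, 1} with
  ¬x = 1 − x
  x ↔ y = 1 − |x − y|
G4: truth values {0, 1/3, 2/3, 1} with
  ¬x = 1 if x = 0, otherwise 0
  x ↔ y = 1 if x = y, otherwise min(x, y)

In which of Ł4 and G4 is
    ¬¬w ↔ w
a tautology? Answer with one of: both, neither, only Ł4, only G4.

only Ł4

In Ł4: every assignment gives 1 — tautology.
In G4: at w = 1/3 the value is 1/3 — not a tautology.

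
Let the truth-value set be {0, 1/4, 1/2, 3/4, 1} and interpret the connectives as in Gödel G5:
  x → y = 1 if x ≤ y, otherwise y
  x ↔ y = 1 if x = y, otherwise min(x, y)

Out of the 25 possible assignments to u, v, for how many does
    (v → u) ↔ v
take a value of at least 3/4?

4

value 1: 1 assignment (counts)
value 3/4: 3 assignments (counts)
value 1/2: 5 assignments
value 1/4: 7 assignments
value 0: 9 assignments
So 4 of the 25 assignments meet the threshold.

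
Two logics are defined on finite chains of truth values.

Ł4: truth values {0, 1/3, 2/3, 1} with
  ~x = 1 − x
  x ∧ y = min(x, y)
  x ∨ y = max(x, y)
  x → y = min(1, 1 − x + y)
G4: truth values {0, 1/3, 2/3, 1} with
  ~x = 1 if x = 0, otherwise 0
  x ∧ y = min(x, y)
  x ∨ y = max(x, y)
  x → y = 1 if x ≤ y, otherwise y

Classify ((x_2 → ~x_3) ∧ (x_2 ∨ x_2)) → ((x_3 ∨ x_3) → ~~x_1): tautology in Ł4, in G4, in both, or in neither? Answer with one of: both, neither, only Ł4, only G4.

only G4

In Ł4: at x_1 = 0, x_2 = 1/3, x_3 = 1 the value is 2/3 — not a tautology.
In G4: every assignment gives 1 — tautology.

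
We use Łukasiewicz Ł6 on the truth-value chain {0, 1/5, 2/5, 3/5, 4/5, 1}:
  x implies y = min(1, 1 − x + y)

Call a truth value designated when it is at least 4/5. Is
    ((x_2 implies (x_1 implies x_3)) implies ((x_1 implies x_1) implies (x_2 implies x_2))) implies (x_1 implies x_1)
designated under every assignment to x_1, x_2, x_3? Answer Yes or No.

Yes

At x_1 = 3/5, x_2 = 4/5, x_3 = 1, for instance:
x_1 implies x_3 = 3/5 implies 1 = 1
x_2 implies (x_1 implies x_3) = 4/5 implies 1 = 1
x_1 implies x_1 = 3/5 implies 3/5 = 1
x_2 implies x_2 = 4/5 implies 4/5 = 1
(x_1 implies x_1) implies (x_2 implies x_2) = 1 implies 1 = 1
(x_2 implies (x_1 implies x_3)) implies ((x_1 implies x_1) implies (x_2 implies x_2)) = 1 implies 1 = 1
x_1 implies x_1 = 3/5 implies 3/5 = 1
((x_2 implies (x_1 implies x_3)) implies ((x_1 implies x_1) implies (x_2 implies x_2))) implies (x_1 implies x_1) = 1 implies 1 = 1
and checking the remaining 215 assignments likewise gives ≥ 4/5 in every case.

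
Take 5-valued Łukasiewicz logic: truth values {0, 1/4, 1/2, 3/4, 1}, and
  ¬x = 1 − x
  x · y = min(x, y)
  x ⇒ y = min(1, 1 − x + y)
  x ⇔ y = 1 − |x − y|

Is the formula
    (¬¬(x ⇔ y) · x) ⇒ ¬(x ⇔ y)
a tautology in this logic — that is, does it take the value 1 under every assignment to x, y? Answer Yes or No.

Counterexample: take x = 1/4, y = 1/4.
x ⇔ y = 1/4 ⇔ 1/4 = 1
¬(x ⇔ y) = ¬1 = 0
¬¬(x ⇔ y) = ¬0 = 1
¬¬(x ⇔ y) · x = 1 · 1/4 = 1/4
x ⇔ y = 1/4 ⇔ 1/4 = 1
¬(x ⇔ y) = ¬1 = 0
(¬¬(x ⇔ y) · x) ⇒ ¬(x ⇔ y) = 1/4 ⇒ 0 = 3/4
This gives 3/4 ≠ 1.

No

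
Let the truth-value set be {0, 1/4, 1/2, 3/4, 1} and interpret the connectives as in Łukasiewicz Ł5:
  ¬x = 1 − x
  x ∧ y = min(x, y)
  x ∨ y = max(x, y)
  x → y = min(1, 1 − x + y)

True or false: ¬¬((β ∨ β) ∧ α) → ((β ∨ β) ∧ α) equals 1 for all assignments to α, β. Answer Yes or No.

Yes

At α = 1/4, β = 1/4, for instance:
β ∨ β = 1/4 ∨ 1/4 = 1/4
(β ∨ β) ∧ α = 1/4 ∧ 1/4 = 1/4
¬((β ∨ β) ∧ α) = ¬1/4 = 3/4
¬¬((β ∨ β) ∧ α) = ¬3/4 = 1/4
¬¬((β ∨ β) ∧ α) → ((β ∨ β) ∧ α) = 1/4 → 1/4 = 1
and checking the remaining 24 assignments likewise gives ≥ 1 in every case.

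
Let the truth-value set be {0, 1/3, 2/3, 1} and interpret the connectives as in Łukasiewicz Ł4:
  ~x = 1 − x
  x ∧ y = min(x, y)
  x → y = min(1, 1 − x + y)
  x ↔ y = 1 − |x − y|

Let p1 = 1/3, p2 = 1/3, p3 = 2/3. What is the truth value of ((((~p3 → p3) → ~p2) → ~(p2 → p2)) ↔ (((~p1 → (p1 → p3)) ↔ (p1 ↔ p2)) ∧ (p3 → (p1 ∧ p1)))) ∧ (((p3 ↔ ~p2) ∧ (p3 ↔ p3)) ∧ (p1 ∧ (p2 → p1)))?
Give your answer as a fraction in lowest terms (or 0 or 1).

1/3

~p3 = ~2/3 = 1/3
~p3 → p3 = 1/3 → 2/3 = 1
~p2 = ~1/3 = 2/3
(~p3 → p3) → ~p2 = 1 → 2/3 = 2/3
p2 → p2 = 1/3 → 1/3 = 1
~(p2 → p2) = ~1 = 0
((~p3 → p3) → ~p2) → ~(p2 → p2) = 2/3 → 0 = 1/3
~p1 = ~1/3 = 2/3
p1 → p3 = 1/3 → 2/3 = 1
~p1 → (p1 → p3) = 2/3 → 1 = 1
p1 ↔ p2 = 1/3 ↔ 1/3 = 1
(~p1 → (p1 → p3)) ↔ (p1 ↔ p2) = 1 ↔ 1 = 1
p1 ∧ p1 = 1/3 ∧ 1/3 = 1/3
p3 → (p1 ∧ p1) = 2/3 → 1/3 = 2/3
((~p1 → (p1 → p3)) ↔ (p1 ↔ p2)) ∧ (p3 → (p1 ∧ p1)) = 1 ∧ 2/3 = 2/3
(((~p3 → p3) → ~p2) → ~(p2 → p2)) ↔ (((~p1 → (p1 → p3)) ↔ (p1 ↔ p2)) ∧ (p3 → (p1 ∧ p1))) = 1/3 ↔ 2/3 = 2/3
~p2 = ~1/3 = 2/3
p3 ↔ ~p2 = 2/3 ↔ 2/3 = 1
p3 ↔ p3 = 2/3 ↔ 2/3 = 1
(p3 ↔ ~p2) ∧ (p3 ↔ p3) = 1 ∧ 1 = 1
p2 → p1 = 1/3 → 1/3 = 1
p1 ∧ (p2 → p1) = 1/3 ∧ 1 = 1/3
((p3 ↔ ~p2) ∧ (p3 ↔ p3)) ∧ (p1 ∧ (p2 → p1)) = 1 ∧ 1/3 = 1/3
((((~p3 → p3) → ~p2) → ~(p2 → p2)) ↔ (((~p1 → (p1 → p3)) ↔ (p1 ↔ p2)) ∧ (p3 → (p1 ∧ p1)))) ∧ (((p3 ↔ ~p2) ∧ (p3 ↔ p3)) ∧ (p1 ∧ (p2 → p1))) = 2/3 ∧ 1/3 = 1/3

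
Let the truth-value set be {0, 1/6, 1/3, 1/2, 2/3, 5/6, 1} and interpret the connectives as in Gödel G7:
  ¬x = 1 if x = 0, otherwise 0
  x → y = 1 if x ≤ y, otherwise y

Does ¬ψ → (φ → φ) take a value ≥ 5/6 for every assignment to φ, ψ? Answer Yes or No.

Yes

At φ = 1/3, ψ = 1/2, for instance:
¬ψ = ¬1/2 = 0
φ → φ = 1/3 → 1/3 = 1
¬ψ → (φ → φ) = 0 → 1 = 1
and checking the remaining 48 assignments likewise gives ≥ 5/6 in every case.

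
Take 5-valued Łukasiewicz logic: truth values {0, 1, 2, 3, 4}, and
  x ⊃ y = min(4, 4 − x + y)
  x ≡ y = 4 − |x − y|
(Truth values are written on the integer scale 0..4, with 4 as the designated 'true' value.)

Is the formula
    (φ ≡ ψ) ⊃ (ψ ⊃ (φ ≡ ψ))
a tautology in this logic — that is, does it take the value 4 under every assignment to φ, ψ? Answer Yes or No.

At φ = 2, ψ = 3, for instance:
φ ≡ ψ = 2 ≡ 3 = 3
ψ ⊃ (φ ≡ ψ) = 3 ⊃ 3 = 4
(φ ≡ ψ) ⊃ (ψ ⊃ (φ ≡ ψ)) = 3 ⊃ 4 = 4
and checking the remaining 24 assignments likewise gives ≥ 4 in every case.

Yes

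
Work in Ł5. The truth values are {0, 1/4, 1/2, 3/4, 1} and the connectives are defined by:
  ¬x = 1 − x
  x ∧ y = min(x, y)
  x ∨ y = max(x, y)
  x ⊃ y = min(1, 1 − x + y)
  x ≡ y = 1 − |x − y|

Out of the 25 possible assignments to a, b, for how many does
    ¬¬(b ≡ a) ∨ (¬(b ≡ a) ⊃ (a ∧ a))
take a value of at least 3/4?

value 1: 19 assignments (counts)
value 3/4: 2 assignments (counts)
value 1/2: 2 assignments
value 1/4: 1 assignment
value 0: 1 assignment
So 21 of the 25 assignments meet the threshold.

21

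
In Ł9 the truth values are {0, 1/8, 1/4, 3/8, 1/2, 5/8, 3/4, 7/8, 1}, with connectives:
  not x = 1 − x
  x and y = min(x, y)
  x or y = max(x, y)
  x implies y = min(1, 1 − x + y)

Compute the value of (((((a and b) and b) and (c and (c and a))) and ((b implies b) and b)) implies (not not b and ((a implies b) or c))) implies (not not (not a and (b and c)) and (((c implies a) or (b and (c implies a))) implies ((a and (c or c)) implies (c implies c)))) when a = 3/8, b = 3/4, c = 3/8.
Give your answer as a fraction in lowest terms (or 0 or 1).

a and b = 3/8 and 3/4 = 3/8
(a and b) and b = 3/8 and 3/4 = 3/8
c and a = 3/8 and 3/8 = 3/8
c and (c and a) = 3/8 and 3/8 = 3/8
((a and b) and b) and (c and (c and a)) = 3/8 and 3/8 = 3/8
b implies b = 3/4 implies 3/4 = 1
(b implies b) and b = 1 and 3/4 = 3/4
(((a and b) and b) and (c and (c and a))) and ((b implies b) and b) = 3/8 and 3/4 = 3/8
not b = not 3/4 = 1/4
not not b = not 1/4 = 3/4
a implies b = 3/8 implies 3/4 = 1
(a implies b) or c = 1 or 3/8 = 1
not not b and ((a implies b) or c) = 3/4 and 1 = 3/4
((((a and b) and b) and (c and (c and a))) and ((b implies b) and b)) implies (not not b and ((a implies b) or c)) = 3/8 implies 3/4 = 1
not a = not 3/8 = 5/8
b and c = 3/4 and 3/8 = 3/8
not a and (b and c) = 5/8 and 3/8 = 3/8
not (not a and (b and c)) = not 3/8 = 5/8
not not (not a and (b and c)) = not 5/8 = 3/8
c implies a = 3/8 implies 3/8 = 1
c implies a = 3/8 implies 3/8 = 1
b and (c implies a) = 3/4 and 1 = 3/4
(c implies a) or (b and (c implies a)) = 1 or 3/4 = 1
c or c = 3/8 or 3/8 = 3/8
a and (c or c) = 3/8 and 3/8 = 3/8
c implies c = 3/8 implies 3/8 = 1
(a and (c or c)) implies (c implies c) = 3/8 implies 1 = 1
((c implies a) or (b and (c implies a))) implies ((a and (c or c)) implies (c implies c)) = 1 implies 1 = 1
not not (not a and (b and c)) and (((c implies a) or (b and (c implies a))) implies ((a and (c or c)) implies (c implies c))) = 3/8 and 1 = 3/8
(((((a and b) and b) and (c and (c and a))) and ((b implies b) and b)) implies (not not b and ((a implies b) or c))) implies (not not (not a and (b and c)) and (((c implies a) or (b and (c implies a))) implies ((a and (c or c)) implies (c implies c)))) = 1 implies 3/8 = 3/8

3/8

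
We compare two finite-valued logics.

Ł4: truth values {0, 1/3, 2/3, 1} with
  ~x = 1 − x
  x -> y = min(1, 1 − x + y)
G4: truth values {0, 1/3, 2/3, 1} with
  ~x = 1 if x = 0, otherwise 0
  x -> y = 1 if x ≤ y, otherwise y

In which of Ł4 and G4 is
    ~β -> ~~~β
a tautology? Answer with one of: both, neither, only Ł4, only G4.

both

In Ł4: every assignment gives 1 — tautology.
In G4: every assignment gives 1 — tautology.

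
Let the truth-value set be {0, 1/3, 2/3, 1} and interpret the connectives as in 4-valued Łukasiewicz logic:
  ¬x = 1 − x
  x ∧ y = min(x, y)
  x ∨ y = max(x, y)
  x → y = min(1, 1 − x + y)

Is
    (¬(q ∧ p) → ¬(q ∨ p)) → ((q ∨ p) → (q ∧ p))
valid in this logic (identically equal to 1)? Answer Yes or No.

Yes

p = 0, q = 0 ↦ 1
p = 0, q = 1/3 ↦ 1
p = 0, q = 2/3 ↦ 1
p = 0, q = 1 ↦ 1
p = 1/3, q = 0 ↦ 1
p = 1/3, q = 1/3 ↦ 1
p = 1/3, q = 2/3 ↦ 1
p = 1/3, q = 1 ↦ 1
p = 2/3, q = 0 ↦ 1
p = 2/3, q = 1/3 ↦ 1
p = 2/3, q = 2/3 ↦ 1
p = 2/3, q = 1 ↦ 1
p = 1, q = 0 ↦ 1
p = 1, q = 1/3 ↦ 1
p = 1, q = 2/3 ↦ 1
p = 1, q = 1 ↦ 1
Every assignment gives a value ≥ 1.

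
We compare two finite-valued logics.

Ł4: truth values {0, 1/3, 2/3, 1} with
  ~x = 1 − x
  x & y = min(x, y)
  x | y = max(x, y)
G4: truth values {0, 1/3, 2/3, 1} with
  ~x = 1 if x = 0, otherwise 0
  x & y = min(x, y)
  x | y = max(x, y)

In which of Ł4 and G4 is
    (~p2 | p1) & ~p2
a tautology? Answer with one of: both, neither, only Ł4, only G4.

neither

In Ł4: at p1 = 0, p2 = 1/3 the value is 2/3 — not a tautology.
In G4: at p1 = 0, p2 = 1/3 the value is 0 — not a tautology.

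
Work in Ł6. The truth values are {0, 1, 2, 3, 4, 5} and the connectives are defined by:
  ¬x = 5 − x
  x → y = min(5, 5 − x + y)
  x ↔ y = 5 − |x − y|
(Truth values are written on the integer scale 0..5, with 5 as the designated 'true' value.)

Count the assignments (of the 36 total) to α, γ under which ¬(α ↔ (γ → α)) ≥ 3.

value 5: 1 assignment (counts)
value 4: 3 assignments (counts)
value 3: 5 assignments (counts)
value 2: 7 assignments
value 1: 9 assignments
value 0: 11 assignments
So 9 of the 36 assignments meet the threshold.

9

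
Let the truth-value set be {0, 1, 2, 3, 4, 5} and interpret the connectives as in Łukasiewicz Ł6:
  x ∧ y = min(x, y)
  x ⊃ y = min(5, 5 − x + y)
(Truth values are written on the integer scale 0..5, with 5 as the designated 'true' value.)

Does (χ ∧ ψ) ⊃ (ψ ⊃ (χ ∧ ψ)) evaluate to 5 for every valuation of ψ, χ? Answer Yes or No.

At ψ = 1, χ = 4, for instance:
χ ∧ ψ = 4 ∧ 1 = 1
ψ ⊃ (χ ∧ ψ) = 1 ⊃ 1 = 5
(χ ∧ ψ) ⊃ (ψ ⊃ (χ ∧ ψ)) = 1 ⊃ 5 = 5
and checking the remaining 35 assignments likewise gives ≥ 5 in every case.

Yes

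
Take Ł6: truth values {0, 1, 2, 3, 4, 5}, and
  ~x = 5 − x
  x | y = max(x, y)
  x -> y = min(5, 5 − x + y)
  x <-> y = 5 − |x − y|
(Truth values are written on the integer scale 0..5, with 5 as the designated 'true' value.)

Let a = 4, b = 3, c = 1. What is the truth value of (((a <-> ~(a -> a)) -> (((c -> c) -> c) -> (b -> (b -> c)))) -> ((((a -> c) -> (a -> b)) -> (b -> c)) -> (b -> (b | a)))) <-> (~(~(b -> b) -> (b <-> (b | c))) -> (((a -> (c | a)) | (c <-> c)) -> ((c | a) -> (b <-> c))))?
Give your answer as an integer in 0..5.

a -> a = 4 -> 4 = 5
~(a -> a) = ~5 = 0
a <-> ~(a -> a) = 4 <-> 0 = 1
c -> c = 1 -> 1 = 5
(c -> c) -> c = 5 -> 1 = 1
b -> c = 3 -> 1 = 3
b -> (b -> c) = 3 -> 3 = 5
((c -> c) -> c) -> (b -> (b -> c)) = 1 -> 5 = 5
(a <-> ~(a -> a)) -> (((c -> c) -> c) -> (b -> (b -> c))) = 1 -> 5 = 5
a -> c = 4 -> 1 = 2
a -> b = 4 -> 3 = 4
(a -> c) -> (a -> b) = 2 -> 4 = 5
b -> c = 3 -> 1 = 3
((a -> c) -> (a -> b)) -> (b -> c) = 5 -> 3 = 3
b | a = 3 | 4 = 4
b -> (b | a) = 3 -> 4 = 5
(((a -> c) -> (a -> b)) -> (b -> c)) -> (b -> (b | a)) = 3 -> 5 = 5
((a <-> ~(a -> a)) -> (((c -> c) -> c) -> (b -> (b -> c)))) -> ((((a -> c) -> (a -> b)) -> (b -> c)) -> (b -> (b | a))) = 5 -> 5 = 5
b -> b = 3 -> 3 = 5
~(b -> b) = ~5 = 0
b | c = 3 | 1 = 3
b <-> (b | c) = 3 <-> 3 = 5
~(b -> b) -> (b <-> (b | c)) = 0 -> 5 = 5
~(~(b -> b) -> (b <-> (b | c))) = ~5 = 0
c | a = 1 | 4 = 4
a -> (c | a) = 4 -> 4 = 5
c <-> c = 1 <-> 1 = 5
(a -> (c | a)) | (c <-> c) = 5 | 5 = 5
c | a = 1 | 4 = 4
b <-> c = 3 <-> 1 = 3
(c | a) -> (b <-> c) = 4 -> 3 = 4
((a -> (c | a)) | (c <-> c)) -> ((c | a) -> (b <-> c)) = 5 -> 4 = 4
~(~(b -> b) -> (b <-> (b | c))) -> (((a -> (c | a)) | (c <-> c)) -> ((c | a) -> (b <-> c))) = 0 -> 4 = 5
(((a <-> ~(a -> a)) -> (((c -> c) -> c) -> (b -> (b -> c)))) -> ((((a -> c) -> (a -> b)) -> (b -> c)) -> (b -> (b | a)))) <-> (~(~(b -> b) -> (b <-> (b | c))) -> (((a -> (c | a)) | (c <-> c)) -> ((c | a) -> (b <-> c)))) = 5 <-> 5 = 5

5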